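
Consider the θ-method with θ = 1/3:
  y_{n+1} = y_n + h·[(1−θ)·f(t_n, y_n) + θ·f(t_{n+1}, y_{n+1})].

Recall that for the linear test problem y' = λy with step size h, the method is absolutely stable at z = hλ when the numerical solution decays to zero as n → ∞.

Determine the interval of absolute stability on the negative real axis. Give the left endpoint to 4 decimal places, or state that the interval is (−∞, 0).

Test eqn y'=λy, z=hλ:
  y_{n+1} = y_n + z·[2/3·y_n + 1/3·y_{n+1}] ⇒ (1 − 1/3z)y_{n+1} = (1 + 2/3z)y_n
  ⇒ R(z) = (1 + 2/3z)/(1 − 1/3z).

Find x<0 with |R(x)|<1.
x=-0.61: |R|=0.4931
R=−1: 1+2/3x = −1+1/3x ⇒ -1/3x=2 ⇒ x=2/(-1/3)=-6.0000
Confirm numerically:
  x=-5.221: |R|=0.90524 <1
  x=-4.491: |R|=0.79856 <1
  x=-2.493: |R|=0.36155 <1
  x=-6.367: |R|=1.03918 >1
  x=-6.074: |R|=1.00816 >1
Stable set (-6.0000, 0).

z∈(-6.0000,0).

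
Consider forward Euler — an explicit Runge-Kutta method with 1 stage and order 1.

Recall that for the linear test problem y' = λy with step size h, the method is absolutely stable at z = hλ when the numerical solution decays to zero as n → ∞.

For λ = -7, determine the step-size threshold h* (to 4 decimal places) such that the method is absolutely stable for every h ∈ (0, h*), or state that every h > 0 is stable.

On y'=λy, z=hλ:
  order 1, 1-stage ⇒ R(z)=1+z
  (e.g. R(-0.89)=0.11000, |R|=0.11000)

Find x<0 with |R(x)|<1.
x=-0.89: |R|=0.1100
|R(-2.3)|=1.3000 |R(-2.19)|=1.1900 |R(-1.19)|=0.1900
Bisect:
  x_lo=-2.6063 |R|=1.6063  x_hi=-0.3271 |R|=0.6729
  mid=-1.46671 |R|=0.46671 →hi
  mid=-2.03650 |R|=1.03650 →lo
  mid=-1.75160 |R|=0.75160 →hi
  mid=-1.89405 |R|=0.89405 →hi
  mid=-1.96527 |R|=0.96527 →hi
  mid=-2.00088 |R|=1.00088 →lo
  mid=-1.98308 |R|=0.98308 →hi
  mid=-1.99198 |R|=0.99198 →hi
  mid=-1.99643 |R|=0.99643 →hi
  mid=-1.99866 |R|=0.99866 →hi
  ...
  [-2.00005,-1.99991] ⇒ x*=-2.0000
So |R|<1 on (-2.0000, 0).

(-2.0000,0); λ=-7 ⇒ h* = 0.2857.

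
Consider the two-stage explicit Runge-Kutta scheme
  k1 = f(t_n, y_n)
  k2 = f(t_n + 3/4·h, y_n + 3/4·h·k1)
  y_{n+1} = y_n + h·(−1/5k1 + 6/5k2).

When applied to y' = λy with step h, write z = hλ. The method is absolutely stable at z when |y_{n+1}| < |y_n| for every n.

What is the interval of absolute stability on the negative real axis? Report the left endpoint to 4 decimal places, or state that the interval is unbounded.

(-1.1111, 0).

Set f=λy, z=hλ:
  k1=λy_n ⇒ h·k1=z·y_n;  k2=λ(1+3/4z)y_n ⇒ h·k2=z(1+3/4z)y_n
  y_{n+1}/y_n = 1 − 1/5z + 6/5z(1+3/4z) = 1 + z + 9/10z²
  R(z) = 1 + z + 9/10z².

Boundary: |R(x)|=1, x<0.
x=-1.57: |R|=1.6484
R=1: x+9/10x²=0 ⇒ x=−10/9=-1.1111; min R=1−1/(4·9/10)=0.7222>−1
Confirm numerically:
  x=-0.882: |R|=0.81813 <1
  x=-0.817: |R|=0.78374 <1
  x=-0.664: |R|=0.73281 <1
  x=-0.630: |R|=0.72721 <1
  x=-1.584: |R|=1.67415 >1
  x=-1.349: |R|=1.28882 >1
  x=-1.207: |R|=1.10416 >1
Interval (-1.1111, 0).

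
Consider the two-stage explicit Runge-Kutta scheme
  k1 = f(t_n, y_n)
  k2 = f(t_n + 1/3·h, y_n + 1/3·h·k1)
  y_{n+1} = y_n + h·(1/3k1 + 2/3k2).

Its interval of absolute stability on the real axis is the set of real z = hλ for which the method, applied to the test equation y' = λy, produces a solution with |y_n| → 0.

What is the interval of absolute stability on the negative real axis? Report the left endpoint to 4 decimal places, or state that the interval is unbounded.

(-4.5000, 0).

With y'=λy (z=hλ):
  k1=λy_n ⇒ h·k1=z·y_n;  k2=λ(1+1/3z)y_n ⇒ h·k2=z(1+1/3z)y_n
  y_{n+1}/y_n = 1 + 1/3z + 2/3z(1+1/3z) = 1 + z + 2/9z²
  Hence R(z) = 1 + z + 2/9z².

Boundary: |R(x)|=1, x<0.
x=-0.55: |R|=0.5172
R=1: x+2/9x²=0 ⇒ x=−9/2=-4.5000; min R=1−1/(4·2/9)=-0.1250>−1
Confirm numerically:
  x=-4.476: |R|=0.97613 <1
  x=-4.341: |R|=0.84662 <1
  x=-3.501: |R|=0.22278 <1
  x=-2.356: |R|=0.12250 <1
  x=-4.956: |R|=1.50221 >1
  x=-4.680: |R|=1.18720 >1
  x=-4.590: |R|=1.09180 >1
So |R|<1 on (-4.5000, 0).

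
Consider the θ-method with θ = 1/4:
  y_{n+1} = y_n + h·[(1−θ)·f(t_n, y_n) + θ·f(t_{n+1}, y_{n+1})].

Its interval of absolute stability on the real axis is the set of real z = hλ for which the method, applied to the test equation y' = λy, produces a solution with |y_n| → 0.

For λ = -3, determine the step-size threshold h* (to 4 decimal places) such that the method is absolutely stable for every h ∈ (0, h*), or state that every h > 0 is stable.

(-4.0000,0); λ=-3 ⇒ h* = (4)/3 = 1.3333.

Set f=λy, z=hλ:
  y_{n+1} = y_n + z·[3/4·y_n + 1/4·y_{n+1}] ⇒ (1 − 1/4z)y_{n+1} = (1 + 3/4z)y_n
  so R(z) = (1 + 3/4z)/(1 − 1/4z).

Solve |R(x)|<1 on ℝ⁻.
x=-1.73: |R|=0.2077
R=−1: 1+3/4x = −1+1/4x ⇒ -1/2x=2 ⇒ x=2/(-1/2)=-4.0000
Confirm numerically:
  x=-2.875: |R|=0.67273 <1
  x=-2.279: |R|=0.45182 <1
  x=-2.247: |R|=0.43877 <1
  x=-1.871: |R|=0.27474 <1
  x=-4.461: |R|=1.10897 >1
  x=-4.296: |R|=1.07136 >1
Stable set (-4.0000, 0).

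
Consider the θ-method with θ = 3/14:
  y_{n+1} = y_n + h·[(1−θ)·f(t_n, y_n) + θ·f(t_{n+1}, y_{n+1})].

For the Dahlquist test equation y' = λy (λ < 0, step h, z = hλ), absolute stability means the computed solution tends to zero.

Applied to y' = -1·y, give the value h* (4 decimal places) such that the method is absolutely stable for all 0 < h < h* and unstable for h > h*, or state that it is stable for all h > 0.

(-3.5000,0); λ=-1 ⇒ h* = (7/2)/1 = 3.5000.

With y'=λy (z=hλ):
  y_{n+1} = y_n + z·[11/14·y_n + 3/14·y_{n+1}] ⇒ (1 − 3/14z)y_{n+1} = (1 + 11/14z)y_n
  R(z) = (1 + 11/14z)/(1 − 3/14z).

Solve |R(x)|<1 on ℝ⁻.
x=-1.38: |R|=0.0650
R=−1: 1+11/14x = −1+3/14x ⇒ -4/7x=2 ⇒ x=2/(-4/7)=-3.5000
Confirm numerically:
  x=-3.212: |R|=0.90252 <1
  x=-2.967: |R|=0.81381 <1
  x=-1.836: |R|=0.31761 <1
  x=-3.936: |R|=1.13515 >1
  x=-3.732: |R|=1.07366 >1
Interval (-3.5000, 0).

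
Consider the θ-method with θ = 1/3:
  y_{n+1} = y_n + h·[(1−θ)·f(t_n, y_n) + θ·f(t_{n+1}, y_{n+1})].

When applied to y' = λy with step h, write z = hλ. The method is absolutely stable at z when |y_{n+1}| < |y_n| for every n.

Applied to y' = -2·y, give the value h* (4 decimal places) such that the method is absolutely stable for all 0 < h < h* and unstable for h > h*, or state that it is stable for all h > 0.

On y'=λy, z=hλ:
  y_{n+1} = y_n + z·[2/3·y_n + 1/3·y_{n+1}] ⇒ (1 − 1/3z)y_{n+1} = (1 + 2/3z)y_n
  so R(z) = (1 + 2/3z)/(1 − 1/3z).

Need |R(x)|<1, x<0.
x=-0.35: |R|=0.6866
R=−1: 1+2/3x = −1+1/3x ⇒ -1/3x=2 ⇒ x=2/(-1/3)=-6.0000
Confirm numerically:
  x=-5.128: |R|=0.89272 <1
  x=-4.880: |R|=0.85787 <1
  x=-4.175: |R|=0.74564 <1
  x=-2.948: |R|=0.48689 <1
  x=-6.422: |R|=1.04479 >1
  x=-6.126: |R|=1.01381 >1
  x=-6.046: |R|=1.00509 >1
Interval (-6.0000, 0).

(-6.0000,0); λ=-2 ⇒ h* = (6)/2 = 3.0000.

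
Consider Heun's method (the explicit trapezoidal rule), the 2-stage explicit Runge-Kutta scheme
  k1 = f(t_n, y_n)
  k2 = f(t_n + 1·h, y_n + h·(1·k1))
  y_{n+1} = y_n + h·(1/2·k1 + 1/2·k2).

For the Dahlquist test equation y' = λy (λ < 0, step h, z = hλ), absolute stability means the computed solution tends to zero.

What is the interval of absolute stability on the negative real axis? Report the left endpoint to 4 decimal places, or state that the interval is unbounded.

z∈(-2.0000,0).

Set f=λy, z=hλ:
  order 2, 2-stage ⇒ R(z)=1+z+z^2/2
  (e.g. R(-0.61)=0.57605, |R|=0.57605)

Solve |R(x)|<1 on ℝ⁻.
x=-0.61: |R|=0.5760
|R(-2.01)|=1.0100 |R(-1.64)|=0.7048 |R(-0.92)|=0.5032
Bisect:
  x_lo=-2.7988 |R|=2.1179  x_hi=-0.2906 |R|=0.7516
  mid=-1.54472 |R|=0.64836 →hi
  mid=-2.17179 |R|=1.18654 →lo
  mid=-1.85826 |R|=0.86830 →hi
  mid=-2.01502 |R|=1.01513 →lo
  mid=-1.93664 |R|=0.93865 →hi
  mid=-1.97583 |R|=0.97612 →hi
  mid=-1.99543 |R|=0.99544 →hi
  mid=-2.00522 |R|=1.00524 →lo
  mid=-2.00032 |R|=1.00032 →lo
  mid=-1.99787 |R|=0.99788 →hi
  ...
  [-2.00002,-1.99986] ⇒ x*=-2.0000
So |R|<1 on (-2.0000, 0).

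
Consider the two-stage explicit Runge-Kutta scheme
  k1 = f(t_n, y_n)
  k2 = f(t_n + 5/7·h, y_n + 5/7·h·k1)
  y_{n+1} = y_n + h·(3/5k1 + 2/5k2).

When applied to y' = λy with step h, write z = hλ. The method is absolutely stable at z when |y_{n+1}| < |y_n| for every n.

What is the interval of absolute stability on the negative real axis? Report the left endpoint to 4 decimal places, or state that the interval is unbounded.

(-3.5000, 0).

On y'=λy, z=hλ:
  k1=λy_n ⇒ h·k1=z·y_n;  k2=λ(1+5/7z)y_n ⇒ h·k2=z(1+5/7z)y_n
  y_{n+1}/y_n = 1 + 3/5z + 2/5z(1+5/7z) = 1 + z + 2/7z²
  so R(z) = 1 + z + 2/7z².

Find x<0 with |R(x)|<1.
x=-0.51: |R|=0.5643
R=1: x+2/7x²=0 ⇒ x=−7/2=-3.5000; min R=1−1/(4·2/7)=0.1250>−1
Confirm numerically:
  x=-3.357: |R|=0.86284 <1
  x=-3.321: |R|=0.83015 <1
  x=-2.565: |R|=0.31478 <1
  x=-1.632: |R|=0.12898 <1
  x=-4.008: |R|=1.58173 >1
  x=-3.897: |R|=1.44203 >1
Interval (-3.5000, 0).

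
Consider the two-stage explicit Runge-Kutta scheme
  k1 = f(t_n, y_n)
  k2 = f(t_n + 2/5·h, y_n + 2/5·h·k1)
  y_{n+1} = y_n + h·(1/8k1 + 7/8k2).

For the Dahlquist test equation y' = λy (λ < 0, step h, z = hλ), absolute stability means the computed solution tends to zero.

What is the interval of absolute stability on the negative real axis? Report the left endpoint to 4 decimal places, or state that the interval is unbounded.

With y'=λy (z=hλ):
  k1=λy_n ⇒ h·k1=z·y_n;  k2=λ(1+2/5z)y_n ⇒ h·k2=z(1+2/5z)y_n
  y_{n+1}/y_n = 1 + 1/8z + 7/8z(1+2/5z) = 1 + z + 7/20z²
  R(z) = 1 + z + 7/20z².

Find x<0 with |R(x)|<1.
x=-1.64: |R|=0.3014
R=1: x+7/20x²=0 ⇒ x=−20/7=-2.8571; min R=1−1/(4·7/20)=0.2857>−1
Confirm numerically:
  x=-2.531: |R|=0.71109 <1
  x=-2.442: |R|=0.64518 <1
  x=-2.313: |R|=0.55949 <1
  x=-1.249: |R|=0.29700 <1
  x=-2.924: |R|=1.06842 >1
  x=-2.880: |R|=1.02304 >1
So |R|<1 on (-2.8571, 0).

z∈(-2.8571,0).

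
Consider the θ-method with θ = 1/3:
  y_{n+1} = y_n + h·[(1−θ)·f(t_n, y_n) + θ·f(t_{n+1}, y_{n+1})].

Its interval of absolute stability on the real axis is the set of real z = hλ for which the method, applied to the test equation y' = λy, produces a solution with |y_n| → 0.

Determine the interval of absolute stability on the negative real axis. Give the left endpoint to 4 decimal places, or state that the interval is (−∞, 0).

(-6.0000, 0).

On y'=λy, z=hλ:
  y_{n+1} = y_n + z·[2/3·y_n + 1/3·y_{n+1}] ⇒ (1 − 1/3z)y_{n+1} = (1 + 2/3z)y_n
  ⇒ R(z) = (1 + 2/3z)/(1 − 1/3z).

Find x<0 with |R(x)|<1.
x=-0.64: |R|=0.4725
R=−1: 1+2/3x = −1+1/3x ⇒ -1/3x=2 ⇒ x=2/(-1/3)=-6.0000
Confirm numerically:
  x=-5.899: |R|=0.98865 <1
  x=-5.366: |R|=0.92422 <1
  x=-3.549: |R|=0.62574 <1
  x=-6.535: |R|=1.05611 >1
  x=-6.438: |R|=1.04641 >1
  x=-6.163: |R|=1.01779 >1
So |R|<1 on (-6.0000, 0).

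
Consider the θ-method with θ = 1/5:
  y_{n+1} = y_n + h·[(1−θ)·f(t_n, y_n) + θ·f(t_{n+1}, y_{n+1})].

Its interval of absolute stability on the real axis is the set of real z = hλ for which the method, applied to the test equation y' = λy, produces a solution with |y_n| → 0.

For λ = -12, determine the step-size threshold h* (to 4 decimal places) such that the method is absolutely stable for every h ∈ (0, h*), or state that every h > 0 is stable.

(-3.3333,0); λ=-12 ⇒ h* = (10/3)/12 = 0.2778.

With y'=λy (z=hλ):
  y_{n+1} = y_n + z·[4/5·y_n + 1/5·y_{n+1}] ⇒ (1 − 1/5z)y_{n+1} = (1 + 4/5z)y_n
  so R(z) = (1 + 4/5z)/(1 − 1/5z).

Need |R(x)|<1, x<0.
x=-1.43: |R|=0.1120
R=−1: 1+4/5x = −1+1/5x ⇒ -3/5x=2 ⇒ x=2/(-3/5)=-3.3333
Confirm numerically:
  x=-3.240: |R|=0.96602 <1
  x=-2.485: |R|=0.65999 <1
  x=-2.388: |R|=0.61613 <1
  x=-3.419: |R|=1.03053 >1
  x=-3.416: |R|=1.02947 >1
  x=-3.388: |R|=1.01955 >1
Stable set (-3.3333, 0).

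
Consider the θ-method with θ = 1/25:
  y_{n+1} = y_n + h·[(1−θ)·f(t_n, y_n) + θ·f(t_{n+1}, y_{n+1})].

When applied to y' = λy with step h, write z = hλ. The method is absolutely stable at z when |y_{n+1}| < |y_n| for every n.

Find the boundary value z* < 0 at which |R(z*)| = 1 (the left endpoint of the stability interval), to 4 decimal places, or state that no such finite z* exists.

On y'=λy, z=hλ:
  y_{n+1} = y_n + z·[24/25·y_n + 1/25·y_{n+1}] ⇒ (1 − 1/25z)y_{n+1} = (1 + 24/25z)y_n
  so R(z) = (1 + 24/25z)/(1 − 1/25z).

Solve |R(x)|<1 on ℝ⁻.
x=-1.29: |R|=0.2267
R=−1: 1+24/25x = −1+1/25x ⇒ -23/25x=2 ⇒ x=2/(-23/25)=-2.1739
Confirm numerically:
  x=-1.809: |R|=0.68693 <1
  x=-1.732: |R|=0.61978 <1
  x=-1.479: |R|=0.39639 <1
  x=-1.006: |R|=0.03292 <1
  x=-2.691: |R|=1.42949 >1
  x=-2.686: |R|=1.42541 >1
  x=-2.512: |R|=1.28264 >1
Interval (-2.1739, 0).

left endpoint -2.1739.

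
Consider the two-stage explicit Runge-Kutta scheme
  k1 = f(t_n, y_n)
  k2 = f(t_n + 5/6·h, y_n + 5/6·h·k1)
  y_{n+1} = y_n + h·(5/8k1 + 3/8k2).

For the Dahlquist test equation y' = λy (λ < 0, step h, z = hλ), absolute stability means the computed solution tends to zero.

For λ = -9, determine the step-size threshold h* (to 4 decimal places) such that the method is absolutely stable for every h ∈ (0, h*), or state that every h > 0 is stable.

With y'=λy (z=hλ):
  k1=λy_n ⇒ h·k1=z·y_n;  k2=λ(1+5/6z)y_n ⇒ h·k2=z(1+5/6z)y_n
  y_{n+1}/y_n = 1 + 5/8z + 3/8z(1+5/6z) = 1 + z + 5/16z²
  so R(z) = 1 + z + 5/16z².

Need |R(x)|<1, x<0.
x=-1.42: |R|=0.2101
R=1: x+5/16x²=0 ⇒ x=−16/5=-3.2000; min R=1−1/(4·5/16)=0.2000>−1
Confirm numerically:
  x=-2.211: |R|=0.31666 <1
  x=-2.093: |R|=0.27595 <1
  x=-1.306: |R|=0.22701 <1
  x=-1.298: |R|=0.22850 <1
  x=-3.692: |R|=1.56765 >1
  x=-3.618: |R|=1.47260 >1
  x=-3.595: |R|=1.44376 >1
Interval (-3.2000, 0).

(-3.2000,0); λ=-9 ⇒ h* = (16/5)/9 = 0.3556.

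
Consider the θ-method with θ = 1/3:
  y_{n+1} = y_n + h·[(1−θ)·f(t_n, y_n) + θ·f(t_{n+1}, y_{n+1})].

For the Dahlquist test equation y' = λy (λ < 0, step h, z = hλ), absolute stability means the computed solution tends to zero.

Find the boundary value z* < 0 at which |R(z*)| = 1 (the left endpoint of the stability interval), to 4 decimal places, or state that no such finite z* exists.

Set f=λy, z=hλ:
  y_{n+1} = y_n + z·[2/3·y_n + 1/3·y_{n+1}] ⇒ (1 − 1/3z)y_{n+1} = (1 + 2/3z)y_n
  so R(z) = (1 + 2/3z)/(1 − 1/3z).

Solve |R(x)|<1 on ℝ⁻.
x=-1.05: |R|=0.2222
R=−1: 1+2/3x = −1+1/3x ⇒ -1/3x=2 ⇒ x=2/(-1/3)=-6.0000
Confirm numerically:
  x=-5.820: |R|=0.97959 <1
  x=-5.807: |R|=0.97809 <1
  x=-3.384: |R|=0.59023 <1
  x=-2.689: |R|=0.41800 <1
  x=-6.534: |R|=1.05601 >1
  x=-6.428: |R|=1.04540 >1
Interval (-6.0000, 0).

z* = -6.0000.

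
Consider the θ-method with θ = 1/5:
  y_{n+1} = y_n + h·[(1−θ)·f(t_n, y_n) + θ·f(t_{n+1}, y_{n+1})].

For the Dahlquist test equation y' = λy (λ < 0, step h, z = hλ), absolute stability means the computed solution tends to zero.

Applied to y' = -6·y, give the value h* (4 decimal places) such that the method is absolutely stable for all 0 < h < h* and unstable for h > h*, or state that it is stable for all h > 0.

Test eqn y'=λy, z=hλ:
  y_{n+1} = y_n + z·[4/5·y_n + 1/5·y_{n+1}] ⇒ (1 − 1/5z)y_{n+1} = (1 + 4/5z)y_n
  Hence R(z) = (1 + 4/5z)/(1 − 1/5z).

Solve |R(x)|<1 on ℝ⁻.
x=-1.31: |R|=0.0380
R=−1: 1+4/5x = −1+1/5x ⇒ -3/5x=2 ⇒ x=2/(-3/5)=-3.3333
Confirm numerically:
  x=-2.449: |R|=0.64384 <1
  x=-2.306: |R|=0.57815 <1
  x=-2.122: |R|=0.48975 <1
  x=-1.836: |R|=0.34289 <1
  x=-3.793: |R|=1.15683 >1
  x=-3.639: |R|=1.10615 >1
Interval (-3.3333, 0).

(-3.3333,0); λ=-6 ⇒ h* = (10/3)/6 = 0.5556.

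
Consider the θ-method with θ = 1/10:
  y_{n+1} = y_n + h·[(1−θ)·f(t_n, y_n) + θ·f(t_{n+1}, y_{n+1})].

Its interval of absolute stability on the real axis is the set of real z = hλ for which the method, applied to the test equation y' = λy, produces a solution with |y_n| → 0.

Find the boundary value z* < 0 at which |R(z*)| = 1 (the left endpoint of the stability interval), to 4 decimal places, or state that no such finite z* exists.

Test eqn y'=λy, z=hλ:
  y_{n+1} = y_n + z·[9/10·y_n + 1/10·y_{n+1}] ⇒ (1 − 1/10z)y_{n+1} = (1 + 9/10z)y_n
  Hence R(z) = (1 + 9/10z)/(1 − 1/10z).

Need |R(x)|<1, x<0.
x=-1.44: |R|=0.2587
R=−1: 1+9/10x = −1+1/10x ⇒ -4/5x=2 ⇒ x=2/(-4/5)=-2.5000
Confirm numerically:
  x=-2.465: |R|=0.97754 <1
  x=-1.897: |R|=0.59452 <1
  x=-1.624: |R|=0.39711 <1
  x=-3.059: |R|=1.34245 >1
  x=-2.877: |R|=1.23422 >1
Stable set (-2.5000, 0).

z* = -2.5000.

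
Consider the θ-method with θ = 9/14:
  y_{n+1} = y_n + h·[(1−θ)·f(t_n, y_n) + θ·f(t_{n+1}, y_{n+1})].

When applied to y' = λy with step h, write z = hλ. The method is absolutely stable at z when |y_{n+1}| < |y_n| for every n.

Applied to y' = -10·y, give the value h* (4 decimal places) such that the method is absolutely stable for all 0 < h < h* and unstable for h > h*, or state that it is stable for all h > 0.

Test eqn y'=λy, z=hλ:
  y_{n+1} = y_n + z·[5/14·y_n + 9/14·y_{n+1}] ⇒ (1 − 9/14z)y_{n+1} = (1 + 5/14z)y_n
  ⇒ R(z) = (1 + 5/14z)/(1 − 9/14z).

Solve |R(x)|<1 on ℝ⁻.
x=-0.69: |R|=0.5220
x=-2: |R|=0.1250
x=-10: |R|=0.3462
x=-100: |R|=0.5317
θ=9/14≥1/2 ⇒ |1+5/14x|<|1−9/14x| ∀x<0 ⇒ stable on all of ℝ⁻.

unbounded; (−∞, 0). Any h>0 works for λ=-10.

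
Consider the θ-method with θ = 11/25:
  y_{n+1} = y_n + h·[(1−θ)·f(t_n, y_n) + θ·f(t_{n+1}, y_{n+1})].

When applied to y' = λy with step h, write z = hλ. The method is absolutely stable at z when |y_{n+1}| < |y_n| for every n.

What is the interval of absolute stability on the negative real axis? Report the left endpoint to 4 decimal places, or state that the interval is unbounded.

z∈(-16.6667,0).

Set f=λy, z=hλ:
  y_{n+1} = y_n + z·[14/25·y_n + 11/25·y_{n+1}] ⇒ (1 − 11/25z)y_{n+1} = (1 + 14/25z)y_n
  ⇒ R(z) = (1 + 14/25z)/(1 − 11/25z).

Boundary: |R(x)|=1, x<0.
x=-0.68: |R|=0.4766
R=−1: 1+14/25x = −1+11/25x ⇒ -3/25x=2 ⇒ x=2/(-3/25)=-16.6667
Confirm numerically:
  x=-13.603: |R|=0.94737 <1
  x=-11.057: |R|=0.88523 <1
  x=-8.154: |R|=0.77734 <1
  x=-7.799: |R|=0.75988 <1
  x=-17.066: |R|=1.00563 >1
  x=-17.042: |R|=1.00530 >1
  x=-16.918: |R|=1.00357 >1
So |R|<1 on (-16.6667, 0).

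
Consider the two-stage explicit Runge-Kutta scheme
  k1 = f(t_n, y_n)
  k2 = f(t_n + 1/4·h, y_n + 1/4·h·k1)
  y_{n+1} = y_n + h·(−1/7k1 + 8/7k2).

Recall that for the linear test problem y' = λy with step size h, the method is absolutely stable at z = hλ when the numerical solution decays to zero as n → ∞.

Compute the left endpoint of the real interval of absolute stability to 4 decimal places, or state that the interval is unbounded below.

Set f=λy, z=hλ:
  k1=λy_n ⇒ h·k1=z·y_n;  k2=λ(1+1/4z)y_n ⇒ h·k2=z(1+1/4z)y_n
  y_{n+1}/y_n = 1 − 1/7z + 8/7z(1+1/4z) = 1 + z + 2/7z²
  Hence R(z) = 1 + z + 2/7z².

Boundary: |R(x)|=1, x<0.
x=-1.71: |R|=0.1255
R=1: x+2/7x²=0 ⇒ x=−7/2=-3.5000; min R=1−1/(4·2/7)=0.1250>−1
Confirm numerically:
  x=-2.994: |R|=0.56715 <1
  x=-2.816: |R|=0.44967 <1
  x=-2.203: |R|=0.18363 <1
  x=-1.739: |R|=0.12503 <1
  x=-3.819: |R|=1.34807 >1
  x=-3.773: |R|=1.29429 >1
  x=-3.747: |R|=1.26443 >1
Stable set (-3.5000, 0).

z* = -3.5000.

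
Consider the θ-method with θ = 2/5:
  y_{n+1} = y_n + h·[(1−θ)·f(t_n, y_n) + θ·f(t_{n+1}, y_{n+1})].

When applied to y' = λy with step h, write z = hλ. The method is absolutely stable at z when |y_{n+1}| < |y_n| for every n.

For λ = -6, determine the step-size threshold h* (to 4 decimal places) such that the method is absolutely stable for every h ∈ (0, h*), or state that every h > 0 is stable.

On y'=λy, z=hλ:
  y_{n+1} = y_n + z·[3/5·y_n + 2/5·y_{n+1}] ⇒ (1 − 2/5z)y_{n+1} = (1 + 3/5z)y_n
  R(z) = (1 + 3/5z)/(1 − 2/5z).

Find x<0 with |R(x)|<1.
x=-0.85: |R|=0.3657
R=−1: 1+3/5x = −1+2/5x ⇒ -1/5x=2 ⇒ x=2/(-1/5)=-10.0000
Confirm numerically:
  x=-9.655: |R|=0.98581 <1
  x=-8.904: |R|=0.95195 <1
  x=-8.749: |R|=0.94440 <1
  x=-4.239: |R|=0.57256 <1
  x=-10.592: |R|=1.02261 >1
  x=-10.058: |R|=1.00231 >1
  x=-10.048: |R|=1.00191 >1
Interval (-10.0000, 0).

(-10.0000,0); λ=-6 ⇒ h* = (10)/6 = 1.6667.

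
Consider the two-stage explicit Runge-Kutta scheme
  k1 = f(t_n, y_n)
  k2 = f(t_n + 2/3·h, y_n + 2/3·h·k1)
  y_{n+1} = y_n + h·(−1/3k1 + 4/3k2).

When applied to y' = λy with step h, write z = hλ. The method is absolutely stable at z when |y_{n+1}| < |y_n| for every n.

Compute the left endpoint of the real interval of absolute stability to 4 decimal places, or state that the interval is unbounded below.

With y'=λy (z=hλ):
  k1=λy_n ⇒ h·k1=z·y_n;  k2=λ(1+2/3z)y_n ⇒ h·k2=z(1+2/3z)y_n
  y_{n+1}/y_n = 1 − 1/3z + 4/3z(1+2/3z) = 1 + z + 8/9z²
  so R(z) = 1 + z + 8/9z².

Solve |R(x)|<1 on ℝ⁻.
x=-0.92: |R|=0.8324
R=1: x+8/9x²=0 ⇒ x=−9/8=-1.1250; min R=1−1/(4·8/9)=0.7188>−1
Confirm numerically:
  x=-0.858: |R|=0.79637 <1
  x=-0.808: |R|=0.77232 <1
  x=-0.794: |R|=0.76639 <1
  x=-0.523: |R|=0.72014 <1
  x=-1.491: |R|=1.48507 >1
  x=-1.203: |R|=1.08341 >1
Interval (-1.1250, 0).

z* = -1.1250.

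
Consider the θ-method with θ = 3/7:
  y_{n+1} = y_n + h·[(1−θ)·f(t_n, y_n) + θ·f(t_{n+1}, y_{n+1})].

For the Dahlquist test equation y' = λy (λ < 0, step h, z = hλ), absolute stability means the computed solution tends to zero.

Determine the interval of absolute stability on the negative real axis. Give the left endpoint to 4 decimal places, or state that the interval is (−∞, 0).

(-14.0000, 0).

With y'=λy (z=hλ):
  y_{n+1} = y_n + z·[4/7·y_n + 3/7·y_{n+1}] ⇒ (1 − 3/7z)y_{n+1} = (1 + 4/7z)y_n
  so R(z) = (1 + 4/7z)/(1 − 3/7z).

Boundary: |R(x)|=1, x<0.
x=-1.79: |R|=0.0129
R=−1: 1+4/7x = −1+3/7x ⇒ -1/7x=2 ⇒ x=2/(-1/7)=-14.0000
Confirm numerically:
  x=-11.194: |R|=0.93086 <1
  x=-9.599: |R|=0.87706 <1
  x=-8.092: |R|=0.81110 <1
  x=-6.888: |R|=0.74291 <1
  x=-14.539: |R|=1.01065 >1
  x=-14.526: |R|=1.01040 >1
So |R|<1 on (-14.0000, 0).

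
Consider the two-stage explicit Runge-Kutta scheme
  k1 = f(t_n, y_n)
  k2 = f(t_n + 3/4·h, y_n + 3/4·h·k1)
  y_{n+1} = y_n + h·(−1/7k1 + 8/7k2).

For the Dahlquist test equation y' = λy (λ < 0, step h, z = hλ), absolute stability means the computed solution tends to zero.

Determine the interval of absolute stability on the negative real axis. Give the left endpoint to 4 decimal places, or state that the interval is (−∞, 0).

(-1.1667, 0).

On y'=λy, z=hλ:
  k1=λy_n ⇒ h·k1=z·y_n;  k2=λ(1+3/4z)y_n ⇒ h·k2=z(1+3/4z)y_n
  y_{n+1}/y_n = 1 − 1/7z + 8/7z(1+3/4z) = 1 + z + 6/7z²
  Hence R(z) = 1 + z + 6/7z².

Need |R(x)|<1, x<0.
x=-0.57: |R|=0.7085
R=1: x+6/7x²=0 ⇒ x=−7/6=-1.1667; min R=1−1/(4·6/7)=0.7083>−1
Confirm numerically:
  x=-1.058: |R|=0.90145 <1
  x=-0.885: |R|=0.78634 <1
  x=-0.824: |R|=0.75798 <1
  x=-0.512: |R|=0.71269 <1
  x=-1.364: |R|=1.23071 >1
  x=-1.279: |R|=1.12315 >1
Interval (-1.1667, 0).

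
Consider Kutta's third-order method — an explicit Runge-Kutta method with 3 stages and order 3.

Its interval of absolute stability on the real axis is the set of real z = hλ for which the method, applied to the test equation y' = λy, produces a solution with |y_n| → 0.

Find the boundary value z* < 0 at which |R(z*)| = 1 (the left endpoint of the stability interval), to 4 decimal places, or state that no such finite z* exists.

left endpoint -2.5127.

Test eqn y'=λy, z=hλ:
  order 3, 3-stage ⇒ R(z)=1+z+z^2/2+z^3/6
  (e.g. R(-1.13)=0.26797, |R|=0.26797)

Need |R(x)|<1, x<0.
x=-1.13: |R|=0.2680
|R(-1.9)|=0.2382 |R(-1.53)|=0.0435 |R(-1.39)|=0.1284
Bisect:
  x_lo=-2.8139 |R|=1.5683  x_hi=-0.1191 |R|=0.8877
  mid=-1.46648 |R|=0.08318 →hi
  mid=-2.14018 |R|=0.48380 →hi
  mid=-2.47704 |R|=0.94224 →hi
  mid=-2.64546 |R|=1.23192 →lo
  mid=-2.56125 |R|=1.08155 →lo
  mid=-2.51914 |R|=1.01055 →lo
  mid=-2.49809 |R|=0.97606 →hi
  mid=-2.50862 |R|=0.99322 →hi
  mid=-2.51388 |R|=1.00186 →lo
  mid=-2.51125 |R|=0.99754 →hi
  ...
  [-2.51289,-2.51273] ⇒ x*=-2.5127
Interval (-2.5127, 0).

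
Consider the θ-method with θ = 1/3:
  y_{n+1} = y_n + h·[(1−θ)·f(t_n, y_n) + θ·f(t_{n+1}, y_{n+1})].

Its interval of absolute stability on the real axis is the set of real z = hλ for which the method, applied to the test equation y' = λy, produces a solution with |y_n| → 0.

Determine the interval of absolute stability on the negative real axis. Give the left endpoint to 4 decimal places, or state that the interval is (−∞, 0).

z∈(-6.0000,0).

Set f=λy, z=hλ:
  y_{n+1} = y_n + z·[2/3·y_n + 1/3·y_{n+1}] ⇒ (1 − 1/3z)y_{n+1} = (1 + 2/3z)y_n
  ⇒ R(z) = (1 + 2/3z)/(1 − 1/3z).

Find x<0 with |R(x)|<1.
x=-1.08: |R|=0.2059
R=−1: 1+2/3x = −1+1/3x ⇒ -1/3x=2 ⇒ x=2/(-1/3)=-6.0000
Confirm numerically:
  x=-5.675: |R|=0.96254 <1
  x=-5.574: |R|=0.95031 <1
  x=-4.697: |R|=0.83071 <1
  x=-3.630: |R|=0.64253 <1
  x=-6.447: |R|=1.04732 >1
  x=-6.310: |R|=1.03330 >1
  x=-6.110: |R|=1.01207 >1
So |R|<1 on (-6.0000, 0).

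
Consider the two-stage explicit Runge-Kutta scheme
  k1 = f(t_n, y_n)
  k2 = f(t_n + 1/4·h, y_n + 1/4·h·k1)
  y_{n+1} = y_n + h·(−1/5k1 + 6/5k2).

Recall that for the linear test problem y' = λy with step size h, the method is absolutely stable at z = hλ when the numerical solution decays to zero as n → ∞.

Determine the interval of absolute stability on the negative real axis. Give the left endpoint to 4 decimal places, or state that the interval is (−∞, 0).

With y'=λy (z=hλ):
  k1=λy_n ⇒ h·k1=z·y_n;  k2=λ(1+1/4z)y_n ⇒ h·k2=z(1+1/4z)y_n
  y_{n+1}/y_n = 1 − 1/5z + 6/5z(1+1/4z) = 1 + z + 3/10z²
  so R(z) = 1 + z + 3/10z².

Find x<0 with |R(x)|<1.
x=-0.38: |R|=0.6633
R=1: x+3/10x²=0 ⇒ x=−10/3=-3.3333; min R=1−1/(4·3/10)=0.1667>−1
Confirm numerically:
  x=-2.833: |R|=0.57477 <1
  x=-2.437: |R|=0.34469 <1
  x=-1.716: |R|=0.16740 <1
  x=-3.456: |R|=1.12718 >1
  x=-3.413: |R|=1.08157 >1
So |R|<1 on (-3.3333, 0).

z∈(-3.3333,0).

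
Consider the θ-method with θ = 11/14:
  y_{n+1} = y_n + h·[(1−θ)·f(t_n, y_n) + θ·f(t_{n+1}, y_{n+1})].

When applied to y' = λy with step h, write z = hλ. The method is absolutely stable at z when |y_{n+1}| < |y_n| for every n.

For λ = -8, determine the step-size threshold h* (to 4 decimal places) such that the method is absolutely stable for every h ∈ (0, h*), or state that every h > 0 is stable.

(−∞, 0) — no finite endpoint. Any h>0 works for λ=-8.

Set f=λy, z=hλ:
  y_{n+1} = y_n + z·[3/14·y_n + 11/14·y_{n+1}] ⇒ (1 − 11/14z)y_{n+1} = (1 + 3/14z)y_n
  so R(z) = (1 + 3/14z)/(1 − 11/14z).

Boundary: |R(x)|=1, x<0.
x=-0.66: |R|=0.5654
x=-2: |R|=0.2222
x=-10: |R|=0.1290
x=-100: |R|=0.2567
θ=11/14≥1/2 ⇒ |1+3/14x|<|1−11/14x| ∀x<0 ⇒ interval (−∞,0).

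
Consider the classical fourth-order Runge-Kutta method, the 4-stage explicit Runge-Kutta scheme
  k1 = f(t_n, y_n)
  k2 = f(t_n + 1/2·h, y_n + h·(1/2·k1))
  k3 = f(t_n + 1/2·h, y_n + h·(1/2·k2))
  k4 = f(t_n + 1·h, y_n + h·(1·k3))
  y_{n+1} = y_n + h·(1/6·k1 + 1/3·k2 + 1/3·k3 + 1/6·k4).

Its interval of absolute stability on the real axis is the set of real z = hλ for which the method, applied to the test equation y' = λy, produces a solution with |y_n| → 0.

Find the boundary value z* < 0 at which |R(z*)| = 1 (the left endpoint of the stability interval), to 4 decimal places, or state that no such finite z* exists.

left endpoint -2.7853.

Set f=λy, z=hλ:
  order 4, 4-stage ⇒ R(z)=1+z+z^2/2+z^3/6+z^4/24
  (e.g. R(-1.28)=0.30152, |R|=0.30152)

Need |R(x)|<1, x<0.
x=-1.28: |R|=0.3015
|R(-2.11)|=0.3763 |R(-1.51)|=0.2728 |R(-1.41)|=0.2815
Bisect:
  x_lo=-3.4888 |R|=2.6924  x_hi=-0.1369 |R|=0.8720
  mid=-1.81284 |R|=0.28742 →hi
  mid=-2.65080 |R|=0.81545 →hi
  mid=-3.06978 |R|=1.52076 →lo
  mid=-2.86029 |R|=1.11909 →lo
  mid=-2.75554 |R|=0.95607 →hi
  mid=-2.80792 |R|=1.03465 →lo
  mid=-2.78173 |R|=0.99464 →hi
  mid=-2.79482 |R|=1.01446 →lo
  mid=-2.78828 |R|=1.00451 →lo
  ...
  [-2.78541,-2.78521] ⇒ x*=-2.7853
Stable set (-2.7853, 0).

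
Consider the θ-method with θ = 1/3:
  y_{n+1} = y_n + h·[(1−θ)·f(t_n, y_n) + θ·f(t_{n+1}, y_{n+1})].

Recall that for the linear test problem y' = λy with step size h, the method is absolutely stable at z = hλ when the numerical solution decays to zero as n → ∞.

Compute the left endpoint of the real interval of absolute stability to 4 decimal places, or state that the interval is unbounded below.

left endpoint -6.0000.

Set f=λy, z=hλ:
  y_{n+1} = y_n + z·[2/3·y_n + 1/3·y_{n+1}] ⇒ (1 − 1/3z)y_{n+1} = (1 + 2/3z)y_n
  so R(z) = (1 + 2/3z)/(1 − 1/3z).

Solve |R(x)|<1 on ℝ⁻.
x=-0.6: |R|=0.5000
R=−1: 1+2/3x = −1+1/3x ⇒ -1/3x=2 ⇒ x=2/(-1/3)=-6.0000
Confirm numerically:
  x=-4.982: |R|=0.87246 <1
  x=-4.149: |R|=0.74108 <1
  x=-3.888: |R|=0.69338 <1
  x=-2.440: |R|=0.34559 <1
  x=-6.490: |R|=1.05163 >1
  x=-6.123: |R|=1.01348 >1
Stable set (-6.0000, 0).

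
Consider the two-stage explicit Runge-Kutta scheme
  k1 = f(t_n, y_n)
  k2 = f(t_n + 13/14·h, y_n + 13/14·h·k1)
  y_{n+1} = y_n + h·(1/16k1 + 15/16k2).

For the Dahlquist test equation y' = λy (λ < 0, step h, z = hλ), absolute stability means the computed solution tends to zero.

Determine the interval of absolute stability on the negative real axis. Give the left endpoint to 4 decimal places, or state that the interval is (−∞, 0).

z∈(-1.1487,0).

With y'=λy (z=hλ):
  k1=λy_n ⇒ h·k1=z·y_n;  k2=λ(1+13/14z)y_n ⇒ h·k2=z(1+13/14z)y_n
  y_{n+1}/y_n = 1 + 1/16z + 15/16z(1+13/14z) = 1 + z + 195/224z²
  Hence R(z) = 1 + z + 195/224z².

Find x<0 with |R(x)|<1.
x=-0.97: |R|=0.8491
R=1: x+195/224x²=0 ⇒ x=−224/195=-1.1487; min R=1−1/(4·195/224)=0.7128>−1
Confirm numerically:
  x=-1.067: |R|=0.92410 <1
  x=-0.577: |R|=0.71283 <1
  x=-0.539: |R|=0.71391 <1
  x=-0.468: |R|=0.72267 <1
  x=-1.530: |R|=1.50784 >1
  x=-1.373: |R|=1.26807 >1
  x=-1.263: |R|=1.12565 >1
Stable set (-1.1487, 0).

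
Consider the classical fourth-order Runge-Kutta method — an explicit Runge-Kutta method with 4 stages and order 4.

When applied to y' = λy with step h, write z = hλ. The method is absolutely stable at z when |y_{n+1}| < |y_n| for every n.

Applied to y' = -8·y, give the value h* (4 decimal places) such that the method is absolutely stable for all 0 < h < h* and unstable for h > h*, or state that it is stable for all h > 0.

With y'=λy (z=hλ):
  order 4, 4-stage ⇒ R(z)=1+z+z^2/2+z^3/6+z^4/24
  (e.g. R(-0.63)=0.53334, |R|=0.53334)

Solve |R(x)|<1 on ℝ⁻.
x=-0.63: |R|=0.5333
|R(-2.15)|=0.3952 |R(-1.73)|=0.2767 |R(-1.18)|=0.3231
Bisect:
  x_lo=-3.5648 |R|=2.9678  x_hi=-0.3466 |R|=0.7071
  mid=-1.95571 |R|=0.31954 →hi
  mid=-2.76028 |R|=0.96293 →hi
  mid=-3.16256 |R|=1.73461 →lo
  mid=-2.96142 |R|=1.29968 →lo
  mid=-2.86085 |R|=1.12001 →lo
  mid=-2.81056 |R|=1.03877 →lo
  mid=-2.78542 |R|=1.00019 →lo
  mid=-2.77285 |R|=0.98140 →hi
  ...
  [-2.78542,-2.78522] ⇒ x*=-2.7853
So |R|<1 on (-2.7853, 0).

(-2.7853,0); λ=-8 ⇒ h* = 0.3482.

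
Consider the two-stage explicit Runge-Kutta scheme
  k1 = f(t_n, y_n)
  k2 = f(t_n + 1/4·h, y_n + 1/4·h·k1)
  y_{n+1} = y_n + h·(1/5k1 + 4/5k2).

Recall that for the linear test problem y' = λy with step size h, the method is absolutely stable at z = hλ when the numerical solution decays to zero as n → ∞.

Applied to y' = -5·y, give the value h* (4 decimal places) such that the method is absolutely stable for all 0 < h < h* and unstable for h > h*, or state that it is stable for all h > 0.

Set f=λy, z=hλ:
  k1=λy_n ⇒ h·k1=z·y_n;  k2=λ(1+1/4z)y_n ⇒ h·k2=z(1+1/4z)y_n
  y_{n+1}/y_n = 1 + 1/5z + 4/5z(1+1/4z) = 1 + z + 1/5z²
  ⇒ R(z) = 1 + z + 1/5z².

Find x<0 with |R(x)|<1.
x=-1.7: |R|=0.1220
R=1: x+1/5x²=0 ⇒ x=−5=-5.0000; min R=1−1/(4·1/5)=-0.2500>−1
Confirm numerically:
  x=-4.454: |R|=0.51362 <1
  x=-2.987: |R|=0.20257 <1
  x=-2.045: |R|=0.20859 <1
  x=-5.539: |R|=1.59710 >1
  x=-5.445: |R|=1.48461 >1
  x=-5.392: |R|=1.42273 >1
So |R|<1 on (-5.0000, 0).

(-5.0000,0); λ=-5 ⇒ h* = (5)/5 = 1.0000.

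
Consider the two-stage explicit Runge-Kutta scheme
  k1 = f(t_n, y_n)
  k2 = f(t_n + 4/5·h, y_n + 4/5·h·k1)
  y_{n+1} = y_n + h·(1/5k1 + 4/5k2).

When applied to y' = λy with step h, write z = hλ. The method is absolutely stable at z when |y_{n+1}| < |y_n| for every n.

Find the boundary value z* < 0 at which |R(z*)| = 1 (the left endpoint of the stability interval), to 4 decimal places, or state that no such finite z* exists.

Test eqn y'=λy, z=hλ:
  k1=λy_n ⇒ h·k1=z·y_n;  k2=λ(1+4/5z)y_n ⇒ h·k2=z(1+4/5z)y_n
  y_{n+1}/y_n = 1 + 1/5z + 4/5z(1+4/5z) = 1 + z + 16/25z²
  so R(z) = 1 + z + 16/25z².

Boundary: |R(x)|=1, x<0.
x=-1.43: |R|=0.8787
R=1: x+16/25x²=0 ⇒ x=−25/16=-1.5625; min R=1−1/(4·16/25)=0.6094>−1
Confirm numerically:
  x=-1.185: |R|=0.71370 <1
  x=-0.873: |R|=0.61476 <1
  x=-0.735: |R|=0.61074 <1
  x=-0.655: |R|=0.61958 <1
  x=-2.044: |R|=1.62988 >1
  x=-1.614: |R|=1.05320 >1
Interval (-1.5625, 0).

z* = -1.5625.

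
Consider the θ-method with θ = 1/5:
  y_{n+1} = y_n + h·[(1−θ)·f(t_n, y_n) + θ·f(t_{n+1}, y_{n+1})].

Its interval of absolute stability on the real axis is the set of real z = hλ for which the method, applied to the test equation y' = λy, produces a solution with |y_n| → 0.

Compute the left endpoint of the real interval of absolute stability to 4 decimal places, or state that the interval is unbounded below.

Set f=λy, z=hλ:
  y_{n+1} = y_n + z·[4/5·y_n + 1/5·y_{n+1}] ⇒ (1 − 1/5z)y_{n+1} = (1 + 4/5z)y_n
  so R(z) = (1 + 4/5z)/(1 − 1/5z).

Boundary: |R(x)|=1, x<0.
x=-1.3: |R|=0.0317
R=−1: 1+4/5x = −1+1/5x ⇒ -3/5x=2 ⇒ x=2/(-3/5)=-3.3333
Confirm numerically:
  x=-2.532: |R|=0.68083 <1
  x=-2.499: |R|=0.66622 <1
  x=-1.989: |R|=0.42295 <1
  x=-1.600: |R|=0.21212 <1
  x=-3.932: |R|=1.20107 >1
  x=-3.725: |R|=1.13467 >1
  x=-3.671: |R|=1.11683 >1
So |R|<1 on (-3.3333, 0).

z* = -3.3333.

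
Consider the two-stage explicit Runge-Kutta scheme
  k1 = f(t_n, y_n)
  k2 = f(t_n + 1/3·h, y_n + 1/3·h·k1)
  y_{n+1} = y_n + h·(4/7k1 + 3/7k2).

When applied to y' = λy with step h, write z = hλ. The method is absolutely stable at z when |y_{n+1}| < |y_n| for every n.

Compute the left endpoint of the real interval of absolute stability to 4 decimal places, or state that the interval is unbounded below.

z* = -7.0000.

Test eqn y'=λy, z=hλ:
  k1=λy_n ⇒ h·k1=z·y_n;  k2=λ(1+1/3z)y_n ⇒ h·k2=z(1+1/3z)y_n
  y_{n+1}/y_n = 1 + 4/7z + 3/7z(1+1/3z) = 1 + z + 1/7z²
  ⇒ R(z) = 1 + z + 1/7z².

Solve |R(x)|<1 on ℝ⁻.
x=-1.67: |R|=0.2716
R=1: x+1/7x²=0 ⇒ x=−7=-7.0000; min R=1−1/(4·1/7)=-0.7500>−1
Confirm numerically:
  x=-6.797: |R|=0.80289 <1
  x=-5.741: |R|=0.03256 <1
  x=-4.274: |R|=0.66442 <1
  x=-7.316: |R|=1.33027 >1
  x=-7.188: |R|=1.19305 >1
  x=-7.103: |R|=1.10452 >1
Interval (-7.0000, 0).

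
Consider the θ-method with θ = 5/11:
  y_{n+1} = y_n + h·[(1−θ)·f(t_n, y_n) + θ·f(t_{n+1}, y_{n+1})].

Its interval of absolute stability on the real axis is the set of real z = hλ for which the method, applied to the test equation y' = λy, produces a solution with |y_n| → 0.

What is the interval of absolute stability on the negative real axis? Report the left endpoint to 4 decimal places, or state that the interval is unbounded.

With y'=λy (z=hλ):
  y_{n+1} = y_n + z·[6/11·y_n + 5/11·y_{n+1}] ⇒ (1 − 5/11z)y_{n+1} = (1 + 6/11z)y_n
  ⇒ R(z) = (1 + 6/11z)/(1 − 5/11z).

Find x<0 with |R(x)|<1.
x=-1.1: |R|=0.2667
R=−1: 1+6/11x = −1+5/11x ⇒ -1/11x=2 ⇒ x=2/(-1/11)=-22.0000
Confirm numerically:
  x=-20.047: |R|=0.98244 <1
  x=-19.275: |R|=0.97462 <1
  x=-13.543: |R|=0.89256 <1
  x=-22.293: |R|=1.00239 >1
  x=-22.267: |R|=1.00218 >1
So |R|<1 on (-22.0000, 0).

z∈(-22.0000,0).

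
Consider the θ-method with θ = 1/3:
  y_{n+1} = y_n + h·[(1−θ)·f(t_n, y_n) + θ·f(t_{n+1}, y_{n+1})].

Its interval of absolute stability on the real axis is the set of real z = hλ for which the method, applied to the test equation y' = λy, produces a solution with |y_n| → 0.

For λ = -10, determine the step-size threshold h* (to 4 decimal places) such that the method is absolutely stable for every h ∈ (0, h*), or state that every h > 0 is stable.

(-6.0000,0); λ=-10 ⇒ h* = (6)/10 = 0.6000.

Test eqn y'=λy, z=hλ:
  y_{n+1} = y_n + z·[2/3·y_n + 1/3·y_{n+1}] ⇒ (1 − 1/3z)y_{n+1} = (1 + 2/3z)y_n
  so R(z) = (1 + 2/3z)/(1 − 1/3z).

Find x<0 with |R(x)|<1.
x=-1.66: |R|=0.0687
R=−1: 1+2/3x = −1+1/3x ⇒ -1/3x=2 ⇒ x=2/(-1/3)=-6.0000
Confirm numerically:
  x=-5.945: |R|=0.99385 <1
  x=-5.647: |R|=0.95918 <1
  x=-4.562: |R|=0.80984 <1
  x=-6.591: |R|=1.06162 >1
  x=-6.465: |R|=1.04913 >1
  x=-6.451: |R|=1.04772 >1
Interval (-6.0000, 0).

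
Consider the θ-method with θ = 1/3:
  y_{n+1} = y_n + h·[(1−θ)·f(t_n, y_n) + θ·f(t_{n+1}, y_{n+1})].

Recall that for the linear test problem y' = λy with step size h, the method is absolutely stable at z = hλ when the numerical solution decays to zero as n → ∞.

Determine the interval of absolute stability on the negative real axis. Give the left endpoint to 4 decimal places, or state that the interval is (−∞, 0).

(-6.0000, 0).

Test eqn y'=λy, z=hλ:
  y_{n+1} = y_n + z·[2/3·y_n + 1/3·y_{n+1}] ⇒ (1 − 1/3z)y_{n+1} = (1 + 2/3z)y_n
  R(z) = (1 + 2/3z)/(1 − 1/3z).

Find x<0 with |R(x)|<1.
x=-0.97: |R|=0.2670
R=−1: 1+2/3x = −1+1/3x ⇒ -1/3x=2 ⇒ x=2/(-1/3)=-6.0000
Confirm numerically:
  x=-5.848: |R|=0.98282 <1
  x=-3.120: |R|=0.52941 <1
  x=-2.836: |R|=0.45785 <1
  x=-6.566: |R|=1.05917 >1
  x=-6.502: |R|=1.05283 >1
Interval (-6.0000, 0).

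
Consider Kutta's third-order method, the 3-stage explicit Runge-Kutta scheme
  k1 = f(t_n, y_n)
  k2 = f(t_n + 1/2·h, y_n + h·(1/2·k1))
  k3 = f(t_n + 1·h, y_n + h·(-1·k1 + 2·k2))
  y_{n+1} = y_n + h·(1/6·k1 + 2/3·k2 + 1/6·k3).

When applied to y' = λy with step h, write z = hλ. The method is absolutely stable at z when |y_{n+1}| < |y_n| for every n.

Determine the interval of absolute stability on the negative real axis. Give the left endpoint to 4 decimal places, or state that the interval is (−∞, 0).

Test eqn y'=λy, z=hλ:
  order 3, 3-stage ⇒ R(z)=1+z+z^2/2+z^3/6
  (e.g. R(-0.6)=0.54400, |R|=0.54400)

Solve |R(x)|<1 on ℝ⁻.
x=-0.6: |R|=0.5440
|R(-2.8)|=1.5387 |R(-2.77)|=1.4759 |R(-1.91)|=0.2473
Bisect:
  x_lo=-2.8435 |R|=1.6325  x_hi=-0.0709 |R|=0.9315
  mid=-1.45719 |R|=0.08881 →hi
  mid=-2.15032 |R|=0.49552 →hi
  mid=-2.49689 |R|=0.97412 →hi
  mid=-2.67017 |R|=1.27823 →lo
  mid=-2.58353 |R|=1.12023 →lo
  mid=-2.54021 |R|=1.04573 →lo
  mid=-2.51855 |R|=1.00957 →lo
  mid=-2.50772 |R|=0.99175 →hi
  mid=-2.51313 |R|=1.00064 →lo
  ...
  [-2.51279,-2.51262] ⇒ x*=-2.5127
Interval (-2.5127, 0).

(-2.5127, 0).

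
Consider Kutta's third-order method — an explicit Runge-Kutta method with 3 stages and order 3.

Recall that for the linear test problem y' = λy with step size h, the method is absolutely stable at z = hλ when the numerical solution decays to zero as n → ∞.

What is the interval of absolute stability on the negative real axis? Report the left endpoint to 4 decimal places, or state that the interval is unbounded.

On y'=λy, z=hλ:
  order 3, 3-stage ⇒ R(z)=1+z+z^2/2+z^3/6
  (e.g. R(-1.73)=-0.09650, |R|=0.09650)

Need |R(x)|<1, x<0.
x=-1.73: |R|=0.0965
|R(-1.79)|=0.1438 |R(-1.32)|=0.1679 |R(-1.25)|=0.2057
Bisect:
  x_lo=-3.3276 |R|=2.9321  x_hi=-0.3054 |R|=0.7365
  mid=-1.81649 |R|=0.16563 →hi
  mid=-2.57203 |R|=1.10018 →lo
  mid=-2.19426 |R|=0.54768 →hi
  mid=-2.38315 |R|=0.79926 →hi
  mid=-2.47759 |R|=0.94313 →hi
  mid=-2.52481 |R|=1.01995 →lo
  mid=-2.50120 |R|=0.98112 →hi
  mid=-2.51301 |R|=1.00043 →lo
  ...
  [-2.51282,-2.51264] ⇒ x*=-2.5127
Stable set (-2.5127, 0).

(-2.5127, 0).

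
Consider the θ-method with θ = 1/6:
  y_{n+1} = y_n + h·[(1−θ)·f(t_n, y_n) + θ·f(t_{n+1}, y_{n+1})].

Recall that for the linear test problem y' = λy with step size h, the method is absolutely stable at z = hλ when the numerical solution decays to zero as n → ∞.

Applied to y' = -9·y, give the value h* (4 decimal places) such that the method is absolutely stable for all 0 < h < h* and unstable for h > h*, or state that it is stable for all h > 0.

With y'=λy (z=hλ):
  y_{n+1} = y_n + z·[5/6·y_n + 1/6·y_{n+1}] ⇒ (1 − 1/6z)y_{n+1} = (1 + 5/6z)y_n
  ⇒ R(z) = (1 + 5/6z)/(1 − 1/6z).

Find x<0 with |R(x)|<1.
x=-0.74: |R|=0.3412
R=−1: 1+5/6x = −1+1/6x ⇒ -2/3x=2 ⇒ x=2/(-2/3)=-3.0000
Confirm numerically:
  x=-1.605: |R|=0.26627 <1
  x=-1.452: |R|=0.16908 <1
  x=-1.305: |R|=0.07187 <1
  x=-3.484: |R|=1.20413 >1
  x=-3.404: |R|=1.17184 >1
  x=-3.163: |R|=1.07116 >1
So |R|<1 on (-3.0000, 0).

(-3.0000,0); λ=-9 ⇒ h* = (3)/9 = 0.3333.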